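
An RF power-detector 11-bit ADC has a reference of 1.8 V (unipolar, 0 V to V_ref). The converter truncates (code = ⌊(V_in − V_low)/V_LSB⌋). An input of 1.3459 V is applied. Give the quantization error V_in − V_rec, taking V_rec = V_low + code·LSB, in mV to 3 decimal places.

Step size: 1.8 V ÷ 2^11 = 0.879 mV.
(1.3459 − 0)/0.000878906 = 1531.3351; ⌊·⌋ gives code 1531.
V_rec = 0 + 1531·0.000878906 = 1.3456055 V.
Difference: 0.000294531 V → 0.295 mV.

0.295 mV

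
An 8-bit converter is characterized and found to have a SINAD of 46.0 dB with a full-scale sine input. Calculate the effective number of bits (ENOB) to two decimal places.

7.35 bits

ENOB = (SINAD − 1.76) / 6.02 = (46.0 − 1.76)/6.02 = 7.349.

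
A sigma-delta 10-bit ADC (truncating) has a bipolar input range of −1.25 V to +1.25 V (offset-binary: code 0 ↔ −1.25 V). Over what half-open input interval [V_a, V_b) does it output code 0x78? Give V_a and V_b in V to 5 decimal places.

LSB = 2.5/2^10 = 2.441 mV.
Code 0x78 = 120 decimal.
V_a = V_low + 120·LSB = -0.957031 V; V_b = V_low + 121·LSB = -0.95459 V.

[-0.95703 V, -0.95459 V)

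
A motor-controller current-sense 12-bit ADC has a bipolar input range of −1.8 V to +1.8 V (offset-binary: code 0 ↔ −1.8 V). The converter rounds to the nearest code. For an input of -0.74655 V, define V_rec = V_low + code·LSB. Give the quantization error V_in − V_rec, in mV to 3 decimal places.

Step size: 3.6 V ÷ 2^12 = 0.879 mV.
(-0.74655 − (−1.8))/0.000878906 = 1198.5920; round gives code 1199.
V_rec = (−1.8) + 1199·0.000878906 = -0.74619141 V.
Error = -0.74655 − (−0.74619141) = -0.000358594 V = -0.359 mV.

-0.359 mV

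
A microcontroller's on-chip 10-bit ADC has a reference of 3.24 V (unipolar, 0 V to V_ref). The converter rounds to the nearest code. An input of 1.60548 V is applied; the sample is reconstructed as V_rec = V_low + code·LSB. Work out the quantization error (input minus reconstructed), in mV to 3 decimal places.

1.300 mV

One LSB is 3.24 V / 1024 = 3.164 mV.
Scaled input = 507.4110 LSBs, so code = 507.
V_rec = 0 + 507·0.00316406 = 1.6041797 V.
V_in − V_rec = 0.00130031 V = 1.300 mV.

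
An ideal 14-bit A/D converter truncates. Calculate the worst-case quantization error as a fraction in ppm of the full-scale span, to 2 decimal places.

61.04 ppm

Truncating → worst-case error = 1 LSB = V_FS/2^14, so 1e+06/16384 = 61.0352 ppm of full scale.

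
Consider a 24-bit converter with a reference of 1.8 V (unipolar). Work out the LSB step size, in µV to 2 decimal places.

Full-scale span = 1.8 V.
LSB = 1.8 / 2^24 = 1.8 / 16777216 = 1.07288e-07 V = 0.11 µV.

0.11 µV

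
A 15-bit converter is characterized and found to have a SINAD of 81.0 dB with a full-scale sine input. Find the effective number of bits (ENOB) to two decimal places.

ENOB = (SINAD − 1.76) / 6.02 = (81.0 − 1.76)/6.02 = 13.163.

13.16 bits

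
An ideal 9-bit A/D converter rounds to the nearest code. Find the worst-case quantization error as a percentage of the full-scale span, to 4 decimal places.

0.0977 %

Rounding → worst-case error = ½ LSB = V_FS/2^10, so 100/1024 = 0.0976562 % of full scale.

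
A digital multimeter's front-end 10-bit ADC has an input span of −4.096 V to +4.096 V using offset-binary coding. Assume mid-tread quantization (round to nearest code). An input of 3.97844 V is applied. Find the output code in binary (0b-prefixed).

code 0b1111110001 (decimal 1009)

LSB = 8.192 V / 1024 = 8.000 mV.
(V_in − V_low)/LSB = (3.97844 − (−4.096)) / 0.008 = 1009.305.
Round → code 1009.
In binary (0b-prefixed): 0b1111110001.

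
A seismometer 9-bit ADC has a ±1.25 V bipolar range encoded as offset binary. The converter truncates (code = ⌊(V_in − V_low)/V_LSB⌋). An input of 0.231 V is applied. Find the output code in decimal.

With 512 levels over 2.5 V, one step is 4.883 mV.
(V_in − V_low)/LSB = (0.231 − (−1.25)) / 0.00488281 = 303.309.
So the output code is 303.

code 303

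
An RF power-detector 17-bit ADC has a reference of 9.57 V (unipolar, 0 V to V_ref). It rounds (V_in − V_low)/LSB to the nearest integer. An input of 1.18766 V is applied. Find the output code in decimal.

Full-scale span = 9.57 V; LSB = 9.57/2^17 = 73.01 µV.
Input sits at 16266.350 steps above V_low.
Round → code 16266.

code 16266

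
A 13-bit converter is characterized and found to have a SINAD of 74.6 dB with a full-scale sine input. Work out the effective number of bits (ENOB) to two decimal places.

12.10 bits

ENOB = (SINAD − 1.76) / 6.02 = (74.6 − 1.76)/6.02 = 12.100.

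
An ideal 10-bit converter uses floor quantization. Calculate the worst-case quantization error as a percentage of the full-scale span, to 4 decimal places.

0.0977 %

Truncating → worst-case error = 1 LSB = V_FS/2^10, so 100/1024 = 0.0976562 % of full scale.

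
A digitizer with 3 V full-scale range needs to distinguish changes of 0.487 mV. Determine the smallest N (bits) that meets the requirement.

13 bits

Number of steps required ≥ 3 V / 0.487 mV = 6160.16.
Need 2^N ≥ 6160.16; 2^12 = 4096, 2^13 = 8192.
Minimum N = 13.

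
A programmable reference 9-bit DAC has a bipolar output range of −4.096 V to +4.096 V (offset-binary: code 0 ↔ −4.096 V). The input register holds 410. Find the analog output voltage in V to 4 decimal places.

2.4640 V

LSB = 8.192 V / 2^9 = 16.000 mV.
V_out = (−4.096) + 410 × 0.016 V = 2.464 V.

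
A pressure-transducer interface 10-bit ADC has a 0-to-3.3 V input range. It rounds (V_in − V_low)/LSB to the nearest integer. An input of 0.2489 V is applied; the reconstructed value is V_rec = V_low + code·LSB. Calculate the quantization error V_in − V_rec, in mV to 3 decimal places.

0.755 mV

One LSB is 3.3 V / 1024 = 3.223 mV.
(V_in − V_low)/LSB = (0.2489 − 0)/0.00322266 = 77.2344 → code 77 (round).
V_rec = 0 + 77·0.00322266 = 0.24814453 V.
Error = 0.2489 − 0.24814453 = 0.000755469 V = 0.755 mV.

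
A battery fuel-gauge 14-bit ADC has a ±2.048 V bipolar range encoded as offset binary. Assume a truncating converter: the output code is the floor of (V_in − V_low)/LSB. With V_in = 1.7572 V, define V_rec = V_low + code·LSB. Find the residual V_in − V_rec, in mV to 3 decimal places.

0.200 mV

One LSB is 4.096 V / 16384 = 250.00 µV.
Scaled input = 15220.8000 LSBs, so code = 15220.
Code 15220 maps back to (−2.048) + 15220×0.00025 V = 1.757 V.
Error = 1.7572 − 1.757 = 0.0002 V = 0.200 mV.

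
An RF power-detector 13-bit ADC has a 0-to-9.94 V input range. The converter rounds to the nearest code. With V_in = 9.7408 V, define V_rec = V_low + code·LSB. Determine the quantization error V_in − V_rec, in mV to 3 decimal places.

-0.206 mV

LSB = 9.94/2^13 = 1.213 mV.
Scaled input = 8027.8303 LSBs, so code = 8028.
Code 8028 maps back to 0 + 8028×0.00121338 V = 9.7410059 V.
Error = 9.7408 − 9.7410059 = -0.000205859 V = -0.206 mV.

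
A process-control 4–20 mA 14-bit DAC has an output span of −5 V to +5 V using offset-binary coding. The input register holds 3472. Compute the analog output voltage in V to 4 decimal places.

LSB = 10 V / 2^14 = 0.610 mV.
V_out = (−5) + 3472 × 0.000610352 V = -2.88086 V.

-2.8809 V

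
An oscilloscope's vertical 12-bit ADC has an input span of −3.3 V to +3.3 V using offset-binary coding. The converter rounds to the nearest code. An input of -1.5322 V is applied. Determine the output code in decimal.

LSB = 6.6 V / 4096 = 1.611 mV.
(V_in − V_low)/LSB = (-1.5322 − (−3.3)) / 0.00161133 = 1097.107.
round(1097.107) = 1097.

code 1097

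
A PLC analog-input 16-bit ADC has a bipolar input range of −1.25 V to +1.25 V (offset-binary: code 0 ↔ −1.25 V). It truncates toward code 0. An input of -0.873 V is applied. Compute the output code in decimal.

With 65536 levels over 2.5 V, one step is 38.15 µV.
Input sits at 9882.829 steps above V_low.
⌊·⌋(9882.829) = 9882.

code 9882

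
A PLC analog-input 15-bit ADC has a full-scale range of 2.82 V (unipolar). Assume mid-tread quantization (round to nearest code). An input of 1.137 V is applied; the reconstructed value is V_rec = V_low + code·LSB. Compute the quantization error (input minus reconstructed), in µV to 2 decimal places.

One LSB is 2.82 V / 32768 = 86.06 µV.
(V_in − V_low)/LSB = (1.137 − 0)/8.60596e-05 = 13211.7787 → code 13212 (round).
Reconstructed: 1.137019 V.
Error = 1.137 − 1.137019 = -1.9043e-05 V = -19.04 µV.

-19.04 µV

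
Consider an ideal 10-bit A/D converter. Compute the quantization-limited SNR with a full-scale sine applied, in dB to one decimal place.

SNR ≈ 6.02·N + 1.76 dB = 6.02·10 + 1.76 = 61.96 dB.

62.0 dB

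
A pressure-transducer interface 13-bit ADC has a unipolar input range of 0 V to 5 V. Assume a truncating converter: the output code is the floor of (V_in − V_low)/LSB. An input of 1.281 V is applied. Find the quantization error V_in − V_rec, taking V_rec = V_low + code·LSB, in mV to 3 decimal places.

LSB = 5/2^13 = 0.610 mV.
Scaled input = 2098.7904 LSBs, so code = 2098.
V_rec = 0 + 2098·0.000610352 = 1.2805176 V.
Error = 1.281 − 1.2805176 = 0.000482422 V = 0.482 mV.

0.482 mV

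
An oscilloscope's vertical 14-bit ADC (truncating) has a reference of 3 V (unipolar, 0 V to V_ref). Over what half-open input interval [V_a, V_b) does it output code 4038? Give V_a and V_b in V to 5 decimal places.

LSB = 3/2^14 = 183.11 µV.
V_a = V_low + 4038·LSB = 0.73938 V; V_b = V_low + 4039·LSB = 0.739563 V.

[0.73938 V, 0.73956 V)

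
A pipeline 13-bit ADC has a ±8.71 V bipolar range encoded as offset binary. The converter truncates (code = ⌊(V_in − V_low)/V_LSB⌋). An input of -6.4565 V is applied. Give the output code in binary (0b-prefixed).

code 0b10000100011 (decimal 1059)

LSB = 17.42 V / 8192 = 2.126 mV.
(V_in − V_low)/LSB = (-6.4565 − (−8.71)) / 0.00212646 = 1059.740.
Floor → code 1059.
In binary (0b-prefixed): 0b10000100011.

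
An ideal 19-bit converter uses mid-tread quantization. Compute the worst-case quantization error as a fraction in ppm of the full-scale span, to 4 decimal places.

Rounding → worst-case error = ½ LSB = V_FS/2^20, so 1e+06/1048576 = 0.953674 ppm of full scale.

0.9537 ppm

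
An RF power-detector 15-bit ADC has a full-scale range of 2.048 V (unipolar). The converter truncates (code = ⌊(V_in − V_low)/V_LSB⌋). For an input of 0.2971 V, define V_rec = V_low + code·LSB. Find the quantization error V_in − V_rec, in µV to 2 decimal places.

LSB = 2.048/2^15 = 62.50 µV.
(V_in − V_low)/LSB = (0.2971 − 0)/6.25e-05 = 4753.6000 → code 4753 (floor).
Reconstructed: 0.2970625 V.
Error = 0.2971 − 0.2970625 = 3.75e-05 V = 37.50 µV.

37.50 µV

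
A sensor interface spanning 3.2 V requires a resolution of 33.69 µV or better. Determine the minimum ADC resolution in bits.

17 bits

Number of steps required ≥ 3.2 V / 33.69 µV = 94983.67.
Need 2^N ≥ 94983.67; 2^16 = 65536, 2^17 = 131072.
Minimum N = 17.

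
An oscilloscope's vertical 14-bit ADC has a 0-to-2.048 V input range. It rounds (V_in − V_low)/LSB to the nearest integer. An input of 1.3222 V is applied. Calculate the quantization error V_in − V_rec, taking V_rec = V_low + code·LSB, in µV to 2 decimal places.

-50.00 µV

Step size: 2.048 V ÷ 2^14 = 125.00 µV.
Scaled input = 10577.6000 LSBs, so code = 10578.
Reconstructed: 1.32225 V.
Error = 1.3222 − 1.32225 = -5e-05 V = -50.00 µV.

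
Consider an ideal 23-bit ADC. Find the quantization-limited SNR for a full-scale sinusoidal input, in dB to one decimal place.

140.2 dB

SNR ≈ 6.02·N + 1.76 dB = 6.02·23 + 1.76 = 140.22 dB.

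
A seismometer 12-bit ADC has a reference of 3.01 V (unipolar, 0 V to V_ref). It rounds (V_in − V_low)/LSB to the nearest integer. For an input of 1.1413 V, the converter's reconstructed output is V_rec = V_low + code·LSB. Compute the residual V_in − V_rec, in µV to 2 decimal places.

57.32 µV

Step size: 3.01 V ÷ 2^12 = 0.735 mV.
Scaled input = 1553.0780 LSBs, so code = 1553.
V_rec = 0 + 1553·0.000734863 = 1.1412427 V.
Difference: 5.73242e-05 V → 57.32 µV.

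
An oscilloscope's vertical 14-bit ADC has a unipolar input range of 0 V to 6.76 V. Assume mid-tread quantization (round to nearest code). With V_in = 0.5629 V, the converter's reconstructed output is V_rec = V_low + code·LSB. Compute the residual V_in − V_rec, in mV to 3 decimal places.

One LSB is 6.76 V / 16384 = 412.60 µV.
(V_in − V_low)/LSB = (0.5629 − 0)/0.000412598 = 1364.2831 → code 1364 (round).
Reconstructed: 0.5627832 V.
V_in − V_rec = 0.000116797 V = 0.117 mV.

0.117 mV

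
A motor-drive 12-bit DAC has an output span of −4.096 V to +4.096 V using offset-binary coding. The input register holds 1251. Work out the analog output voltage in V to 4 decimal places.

-1.5940 V

LSB = 8.192 V / 2^12 = 2.000 mV.
V_out = (−4.096) + 1251 × 0.002 V = -1.594 V.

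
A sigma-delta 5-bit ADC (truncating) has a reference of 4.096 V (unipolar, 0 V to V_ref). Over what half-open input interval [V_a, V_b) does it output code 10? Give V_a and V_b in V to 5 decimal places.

LSB = 4.096/2^5 = 128.000 mV.
V_a = V_low + 10·LSB = 1.28 V; V_b = V_low + 11·LSB = 1.408 V.

[1.28000 V, 1.40800 V)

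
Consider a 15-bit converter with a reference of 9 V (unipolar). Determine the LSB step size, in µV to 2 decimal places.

274.66 µV

Full-scale span = 9 V.
LSB = 9 / 2^15 = 9 / 32768 = 0.000274658 V = 274.66 µV.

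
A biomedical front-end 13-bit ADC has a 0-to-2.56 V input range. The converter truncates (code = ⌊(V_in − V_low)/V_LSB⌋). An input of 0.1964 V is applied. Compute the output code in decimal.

code 628

With 8192 levels over 2.56 V, one step is 312.50 µV.
Input sits at 628.480 steps above V_low.
Floor → code 628.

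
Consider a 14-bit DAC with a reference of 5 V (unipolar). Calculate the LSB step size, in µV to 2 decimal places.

305.18 µV

Full-scale span = 5 V.
LSB = 5 / 2^14 = 5 / 16384 = 0.000305176 V = 305.18 µV.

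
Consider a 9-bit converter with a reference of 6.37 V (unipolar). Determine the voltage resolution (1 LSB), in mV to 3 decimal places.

12.441 mV

Full-scale span = 6.37 V.
LSB = 6.37 / 2^9 = 6.37 / 512 = 0.0124414 V = 12.441 mV.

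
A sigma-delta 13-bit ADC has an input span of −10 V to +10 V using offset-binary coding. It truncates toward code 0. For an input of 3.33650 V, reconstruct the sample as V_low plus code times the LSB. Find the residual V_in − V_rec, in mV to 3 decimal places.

1.539 mV

One LSB is 20 V / 8192 = 2.441 mV.
(3.33650 − (−10))/0.00244141 = 5462.6304; ⌊·⌋ gives code 5462.
V_rec = (−10) + 5462·0.00244141 = 3.3349609 V.
V_in − V_rec = 0.00153906 V = 1.539 mV.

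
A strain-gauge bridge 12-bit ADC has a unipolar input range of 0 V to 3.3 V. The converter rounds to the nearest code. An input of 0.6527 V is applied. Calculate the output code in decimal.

code 810

LSB = 3.3 V / 4096 = 0.806 mV.
(V_in − V_low)/LSB = (0.6527 − 0) / 0.000805664 = 810.139.
Round → code 810.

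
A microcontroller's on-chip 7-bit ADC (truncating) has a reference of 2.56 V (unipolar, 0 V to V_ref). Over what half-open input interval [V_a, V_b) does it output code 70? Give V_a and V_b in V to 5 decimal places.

[1.40000 V, 1.42000 V)

LSB = 2.56/2^7 = 20.000 mV.
V_a = V_low + 70·LSB = 1.4 V; V_b = V_low + 71·LSB = 1.42 V.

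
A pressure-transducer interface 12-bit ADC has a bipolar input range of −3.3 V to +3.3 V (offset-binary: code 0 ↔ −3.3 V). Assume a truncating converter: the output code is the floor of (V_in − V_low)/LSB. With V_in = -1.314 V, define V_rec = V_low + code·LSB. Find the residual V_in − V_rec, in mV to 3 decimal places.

0.844 mV

One LSB is 6.6 V / 4096 = 1.611 mV.
(-1.314 − (−3.3))/0.00161133 = 1232.5236; ⌊·⌋ gives code 1232.
Reconstructed: -1.3148438 V.
V_in − V_rec = 0.00084375 V = 0.844 mV.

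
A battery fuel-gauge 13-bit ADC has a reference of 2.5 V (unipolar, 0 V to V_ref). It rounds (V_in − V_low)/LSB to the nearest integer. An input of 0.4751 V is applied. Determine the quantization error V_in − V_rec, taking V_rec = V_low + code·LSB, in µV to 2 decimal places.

-58.69 µV

LSB = 2.5/2^13 = 305.18 µV.
(V_in − V_low)/LSB = (0.4751 − 0)/0.000305176 = 1556.8077 → code 1557 (round).
Reconstructed: 0.47515869 V.
Difference: -5.86914e-05 V → -58.69 µV.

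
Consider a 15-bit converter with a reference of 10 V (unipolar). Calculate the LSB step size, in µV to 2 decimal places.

Full-scale span = 10 V.
LSB = 10 / 2^15 = 10 / 32768 = 0.000305176 V = 305.18 µV.

305.18 µV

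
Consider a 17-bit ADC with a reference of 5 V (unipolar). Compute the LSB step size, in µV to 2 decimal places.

Full-scale span = 5 V.
LSB = 5 / 2^17 = 5 / 131072 = 3.8147e-05 V = 38.15 µV.

38.15 µV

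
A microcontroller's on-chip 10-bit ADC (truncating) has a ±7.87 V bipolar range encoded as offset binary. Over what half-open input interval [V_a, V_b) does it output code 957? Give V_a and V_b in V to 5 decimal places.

LSB = 15.74/2^10 = 15.371 mV.
V_a = V_low + 957·LSB = 6.84014 V; V_b = V_low + 958·LSB = 6.85551 V.

[6.84014 V, 6.85551 V)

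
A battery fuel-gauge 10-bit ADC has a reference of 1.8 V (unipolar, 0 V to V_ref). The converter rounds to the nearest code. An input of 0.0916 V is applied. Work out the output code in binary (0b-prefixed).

code 0b110100 (decimal 52)

Full-scale span = 1.8 V; LSB = 1.8/2^10 = 1.758 mV.
(0.0916 − 0) / 0.00175781 = 52.110 LSBs.
Round → code 52.
In binary (0b-prefixed): 0b110100.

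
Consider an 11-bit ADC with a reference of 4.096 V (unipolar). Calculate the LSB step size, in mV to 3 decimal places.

Full-scale span = 4.096 V.
LSB = 4.096 / 2^11 = 4.096 / 2048 = 0.002 V = 2.000 mV.

2.000 mV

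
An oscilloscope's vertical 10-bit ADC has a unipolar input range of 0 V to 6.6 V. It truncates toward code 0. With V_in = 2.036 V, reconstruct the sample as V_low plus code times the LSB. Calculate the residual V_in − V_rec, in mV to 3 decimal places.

Step size: 6.6 V ÷ 2^10 = 6.445 mV.
Scaled input = 315.8885 LSBs, so code = 315.
Code 315 maps back to 0 + 315×0.00644531 V = 2.0302734 V.
Error = 2.036 − 2.0302734 = 0.00572656 V = 5.727 mV.

5.727 mV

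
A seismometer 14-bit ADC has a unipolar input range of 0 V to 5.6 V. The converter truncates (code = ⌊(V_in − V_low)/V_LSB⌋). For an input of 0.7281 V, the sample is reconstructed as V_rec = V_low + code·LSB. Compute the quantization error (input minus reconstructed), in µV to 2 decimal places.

LSB = 5.6/2^14 = 341.80 µV.
(0.7281 − 0)/0.000341797 = 2130.2126; ⌊·⌋ gives code 2130.
Reconstructed: 0.72802734 V.
Difference: 7.26562e-05 V → 72.66 µV.

72.66 µV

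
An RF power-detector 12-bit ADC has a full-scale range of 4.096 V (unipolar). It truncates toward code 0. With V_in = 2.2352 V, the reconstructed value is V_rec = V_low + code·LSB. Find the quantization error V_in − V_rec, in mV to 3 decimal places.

0.200 mV

One LSB is 4.096 V / 4096 = 1.000 mV.
Scaled input = 2235.2000 LSBs, so code = 2235.
V_rec = 0 + 2235·0.001 = 2.235 V.
Difference: 0.0002 V → 0.200 mV.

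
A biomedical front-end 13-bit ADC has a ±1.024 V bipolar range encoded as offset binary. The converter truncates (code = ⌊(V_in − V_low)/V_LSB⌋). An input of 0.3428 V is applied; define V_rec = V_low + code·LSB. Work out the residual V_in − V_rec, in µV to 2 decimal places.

50.00 µV

One LSB is 2.048 V / 8192 = 250.00 µV.
Scaled input = 5467.2000 LSBs, so code = 5467.
Reconstructed: 0.34275 V.
V_in − V_rec = 5e-05 V = 50.00 µV.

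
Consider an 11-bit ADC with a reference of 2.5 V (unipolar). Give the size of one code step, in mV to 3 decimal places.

1.221 mV

Full-scale span = 2.5 V.
LSB = 2.5 / 2^11 = 2.5 / 2048 = 0.0012207 V = 1.221 mV.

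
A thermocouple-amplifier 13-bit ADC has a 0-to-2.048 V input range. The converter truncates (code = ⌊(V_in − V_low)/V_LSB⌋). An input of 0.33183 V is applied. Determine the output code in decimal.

code 1327

LSB = 2.048 V / 8192 = 250.00 µV.
(0.33183 − 0) / 0.00025 = 1327.320 LSBs.
So the output code is 1327.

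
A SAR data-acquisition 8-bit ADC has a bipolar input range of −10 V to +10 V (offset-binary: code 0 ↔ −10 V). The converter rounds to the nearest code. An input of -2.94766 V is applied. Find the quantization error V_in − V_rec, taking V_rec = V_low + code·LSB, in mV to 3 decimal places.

21.090 mV

LSB = 20/2^8 = 78.125 mV.
(V_in − V_low)/LSB = (-2.94766 − (−10))/0.078125 = 90.2700 → code 90 (round).
V_rec = (−10) + 90·0.078125 = -2.96875 V.
Error = -2.94766 − (−2.96875) = 0.02109 V = 21.090 mV.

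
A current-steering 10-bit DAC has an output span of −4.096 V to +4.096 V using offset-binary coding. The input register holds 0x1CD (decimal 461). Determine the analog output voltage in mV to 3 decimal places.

-408.000 mV

LSB = 8.192 V / 2^10 = 8.000 mV.
Code 0x1CD = 461 decimal.
V_out = (−4.096) + 461 × 0.008 V = -0.408 V.
= -408.000 mV.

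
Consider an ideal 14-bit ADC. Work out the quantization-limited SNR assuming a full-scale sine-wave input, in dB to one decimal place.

86.0 dB

SNR ≈ 6.02·N + 1.76 dB = 6.02·14 + 1.76 = 86.04 dB.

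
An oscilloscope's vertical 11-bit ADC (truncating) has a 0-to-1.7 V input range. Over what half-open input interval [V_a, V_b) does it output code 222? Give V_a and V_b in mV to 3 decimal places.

[184.277 mV, 185.107 mV)

LSB = 1.7/2^11 = 0.830 mV.
V_a = V_low + 222·LSB = 0.184277 V; V_b = V_low + 223·LSB = 0.185107 V.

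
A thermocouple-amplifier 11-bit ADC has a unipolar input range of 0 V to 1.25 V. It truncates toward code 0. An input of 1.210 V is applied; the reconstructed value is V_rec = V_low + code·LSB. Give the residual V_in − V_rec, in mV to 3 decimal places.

One LSB is 1.25 V / 2048 = 0.610 mV.
(1.210 − 0)/0.000610352 = 1982.4640; ⌊·⌋ gives code 1982.
V_rec = 0 + 1982·0.000610352 = 1.2097168 V.
Difference: 0.000283203 V → 0.283 mV.

0.283 mV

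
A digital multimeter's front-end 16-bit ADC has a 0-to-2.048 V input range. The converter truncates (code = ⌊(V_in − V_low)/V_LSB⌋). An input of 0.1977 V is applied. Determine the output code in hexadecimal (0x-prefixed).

With 65536 levels over 2.048 V, one step is 31.25 µV.
(V_in − V_low)/LSB = (0.1977 − 0) / 3.125e-05 = 6326.400.
Floor → code 6326.
In hexadecimal (0x-prefixed): 0x18B6.

code 0x18B6 (decimal 6326)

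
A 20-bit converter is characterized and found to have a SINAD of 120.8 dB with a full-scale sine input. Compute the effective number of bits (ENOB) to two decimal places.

ENOB = (SINAD − 1.76) / 6.02 = (120.8 − 1.76)/6.02 = 19.774.

19.77 bits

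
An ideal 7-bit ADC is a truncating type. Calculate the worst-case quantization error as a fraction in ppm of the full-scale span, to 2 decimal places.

7812.50 ppm

Truncating → worst-case error = 1 LSB = V_FS/2^7, so 1e+06/128 = 7812.5 ppm of full scale.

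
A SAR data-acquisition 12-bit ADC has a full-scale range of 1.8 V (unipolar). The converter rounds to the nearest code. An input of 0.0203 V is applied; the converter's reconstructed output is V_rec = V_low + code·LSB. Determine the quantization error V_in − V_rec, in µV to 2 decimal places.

85.16 µV

Step size: 1.8 V ÷ 2^12 = 439.45 µV.
Scaled input = 46.1938 LSBs, so code = 46.
Reconstructed: 0.020214844 V.
Error = 0.0203 − 0.020214844 = 8.51562e-05 V = 85.16 µV.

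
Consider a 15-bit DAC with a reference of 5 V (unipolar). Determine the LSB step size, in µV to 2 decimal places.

Full-scale span = 5 V.
LSB = 5 / 2^15 = 5 / 32768 = 0.000152588 V = 152.59 µV.

152.59 µV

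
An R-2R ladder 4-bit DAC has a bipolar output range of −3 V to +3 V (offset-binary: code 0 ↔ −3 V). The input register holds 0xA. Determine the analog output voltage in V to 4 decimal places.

0.7500 V

LSB = 6 V / 2^4 = 375.000 mV.
Code 0xA = 10 decimal.
V_out = (−3) + 10 × 0.375 V = 0.75 V.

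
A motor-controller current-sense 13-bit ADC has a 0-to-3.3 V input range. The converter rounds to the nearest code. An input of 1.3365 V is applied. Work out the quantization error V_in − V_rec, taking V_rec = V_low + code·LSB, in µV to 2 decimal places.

One LSB is 3.3 V / 8192 = 402.83 µV.
(1.3365 − 0)/0.000402832 = 3317.7600; round gives code 3318.
Code 3318 maps back to 0 + 3318×0.000402832 V = 1.3365967 V.
Error = 1.3365 − 1.3365967 = -9.66797e-05 V = -96.68 µV.

-96.68 µV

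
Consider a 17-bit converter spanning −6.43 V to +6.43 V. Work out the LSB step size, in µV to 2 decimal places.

Full-scale span = 12.86 V.
LSB = 12.86 / 2^17 = 12.86 / 131072 = 9.8114e-05 V = 98.11 µV.

98.11 µV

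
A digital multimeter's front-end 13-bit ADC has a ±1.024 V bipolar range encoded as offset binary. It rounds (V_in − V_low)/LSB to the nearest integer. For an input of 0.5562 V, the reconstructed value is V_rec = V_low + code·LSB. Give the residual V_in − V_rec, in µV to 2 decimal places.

-50.00 µV

Step size: 2.048 V ÷ 2^13 = 250.00 µV.
(V_in − V_low)/LSB = (0.5562 − (−1.024))/0.00025 = 6320.8000 → code 6321 (round).
V_rec = (−1.024) + 6321·0.00025 = 0.55625 V.
V_in − V_rec = -5e-05 V = -50.00 µV.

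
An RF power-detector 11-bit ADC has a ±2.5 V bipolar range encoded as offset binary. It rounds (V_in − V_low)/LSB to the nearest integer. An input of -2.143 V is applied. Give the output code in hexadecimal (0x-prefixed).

code 0x92 (decimal 146)

Full-scale span = 5 V; LSB = 5/2^11 = 2.441 mV.
Input sits at 146.227 steps above V_low.
round(146.227) = 146.
In hexadecimal (0x-prefixed): 0x92.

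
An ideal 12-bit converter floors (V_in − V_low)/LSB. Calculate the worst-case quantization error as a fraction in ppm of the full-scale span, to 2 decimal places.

Truncating → worst-case error = 1 LSB = V_FS/2^12, so 1e+06/4096 = 244.141 ppm of full scale.

244.14 ppm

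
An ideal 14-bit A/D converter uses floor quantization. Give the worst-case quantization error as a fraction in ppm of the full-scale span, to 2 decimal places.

61.04 ppm

Truncating → worst-case error = 1 LSB = V_FS/2^14, so 1e+06/16384 = 61.0352 ppm of full scale.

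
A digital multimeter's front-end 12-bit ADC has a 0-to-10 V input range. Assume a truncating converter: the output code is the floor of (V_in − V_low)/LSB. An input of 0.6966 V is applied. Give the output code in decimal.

Full-scale span = 10 V; LSB = 10/2^12 = 2.441 mV.
(V_in − V_low)/LSB = (0.6966 − 0) / 0.00244141 = 285.327.
⌊·⌋(285.327) = 285.

code 285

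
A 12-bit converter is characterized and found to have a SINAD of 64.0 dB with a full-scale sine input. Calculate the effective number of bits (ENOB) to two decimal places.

10.34 bits

ENOB = (SINAD − 1.76) / 6.02 = (64.0 − 1.76)/6.02 = 10.339.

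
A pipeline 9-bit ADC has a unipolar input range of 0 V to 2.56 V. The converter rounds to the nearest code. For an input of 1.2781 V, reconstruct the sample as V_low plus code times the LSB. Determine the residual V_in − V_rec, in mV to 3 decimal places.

-1.900 mV

LSB = 2.56/2^9 = 5.000 mV.
(1.2781 − 0)/0.005 = 255.6200; round gives code 256.
V_rec = 0 + 256·0.005 = 1.28 V.
Error = 1.2781 − 1.28 = -0.0019 V = -1.900 mV.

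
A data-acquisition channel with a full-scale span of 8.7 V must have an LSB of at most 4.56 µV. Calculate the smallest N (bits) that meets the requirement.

Number of steps required ≥ 8.7 V / 4.56 µV = 1907894.74.
Need 2^N ≥ 1907894.74; 2^20 = 1048576, 2^21 = 2097152.
Minimum N = 21.

21 bits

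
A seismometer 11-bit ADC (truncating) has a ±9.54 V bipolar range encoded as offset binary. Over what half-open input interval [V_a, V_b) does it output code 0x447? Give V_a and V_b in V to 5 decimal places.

[0.66146 V, 0.67078 V)

LSB = 19.08/2^11 = 9.316 mV.
Code 0x447 = 1095 decimal.
V_a = V_low + 1095·LSB = 0.661465 V; V_b = V_low + 1096·LSB = 0.670781 V.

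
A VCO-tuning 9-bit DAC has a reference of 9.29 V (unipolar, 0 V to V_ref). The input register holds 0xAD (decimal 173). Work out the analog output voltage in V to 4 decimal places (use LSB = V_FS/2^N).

3.1390 V

LSB = 9.29 V / 2^9 = 18.145 mV.
Code 0xAD = 173 decimal.
V_out = 0 + 173 × 0.0181445 V = 3.139 V.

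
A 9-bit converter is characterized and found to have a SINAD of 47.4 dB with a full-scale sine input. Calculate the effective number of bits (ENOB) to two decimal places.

ENOB = (SINAD − 1.76) / 6.02 = (47.4 − 1.76)/6.02 = 7.581.

7.58 bits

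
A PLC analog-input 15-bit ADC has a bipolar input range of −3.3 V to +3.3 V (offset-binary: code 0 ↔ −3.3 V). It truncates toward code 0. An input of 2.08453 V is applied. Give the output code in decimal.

code 26733

With 32768 levels over 6.6 V, one step is 201.42 µV.
(V_in − V_low)/LSB = (2.08453 − (−3.3)) / 0.000201416 = 26733.376.
⌊·⌋(26733.376) = 26733.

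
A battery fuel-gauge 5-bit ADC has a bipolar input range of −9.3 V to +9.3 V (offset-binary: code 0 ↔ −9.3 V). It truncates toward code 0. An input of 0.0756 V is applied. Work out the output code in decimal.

code 16

With 32 levels over 18.6 V, one step is 0.5813 V.
Input sits at 16.130 steps above V_low.
So the output code is 16.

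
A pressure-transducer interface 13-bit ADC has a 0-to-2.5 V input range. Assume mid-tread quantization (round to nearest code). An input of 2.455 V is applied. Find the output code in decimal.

code 8045

LSB = 2.5 V / 8192 = 305.18 µV.
(2.455 − 0) / 0.000305176 = 8044.544 LSBs.
So the output code is 8045.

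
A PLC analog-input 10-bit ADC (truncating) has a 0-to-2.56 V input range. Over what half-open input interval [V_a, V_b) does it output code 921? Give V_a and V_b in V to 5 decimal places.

[2.30250 V, 2.30500 V)

LSB = 2.56/2^10 = 2.500 mV.
V_a = V_low + 921·LSB = 2.3025 V; V_b = V_low + 922·LSB = 2.305 V.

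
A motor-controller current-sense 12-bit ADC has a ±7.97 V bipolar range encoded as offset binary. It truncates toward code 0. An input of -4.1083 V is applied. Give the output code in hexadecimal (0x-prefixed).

With 4096 levels over 15.94 V, one step is 3.892 mV.
Input sits at 992.316 steps above V_low.
⌊·⌋(992.316) = 992.
In hexadecimal (0x-prefixed): 0x3E0.

code 0x3E0 (decimal 992)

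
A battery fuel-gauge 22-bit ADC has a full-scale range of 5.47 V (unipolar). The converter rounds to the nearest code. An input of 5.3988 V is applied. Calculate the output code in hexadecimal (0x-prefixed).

code 0x3F2ABD (decimal 4139709)

With 4194304 levels over 5.47 V, one step is 1.30 µV.
(5.3988 − 0) / 1.30415e-06 = 4139709.038 LSBs.
Round → code 4139709.
In hexadecimal (0x-prefixed): 0x3F2ABD.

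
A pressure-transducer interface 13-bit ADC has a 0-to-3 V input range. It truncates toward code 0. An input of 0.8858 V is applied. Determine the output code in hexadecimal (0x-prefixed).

With 8192 levels over 3 V, one step is 366.21 µV.
(V_in − V_low)/LSB = (0.8858 − 0) / 0.000366211 = 2418.825.
Floor → code 2418.
In hexadecimal (0x-prefixed): 0x972.

code 0x972 (decimal 2418)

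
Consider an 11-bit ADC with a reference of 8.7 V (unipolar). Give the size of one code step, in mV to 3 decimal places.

4.248 mV

Full-scale span = 8.7 V.
LSB = 8.7 / 2^11 = 8.7 / 2048 = 0.00424805 V = 4.248 mV.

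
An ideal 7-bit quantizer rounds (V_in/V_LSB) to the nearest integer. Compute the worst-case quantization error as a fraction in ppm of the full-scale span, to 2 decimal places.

3906.25 ppm

Rounding → worst-case error = ½ LSB = V_FS/2^8, so 1e+06/256 = 3906.25 ppm of full scale.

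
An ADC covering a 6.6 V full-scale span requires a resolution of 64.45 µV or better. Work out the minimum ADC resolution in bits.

Number of steps required ≥ 6.6 V / 64.45 µV = 102404.97.
Need 2^N ≥ 102404.97; 2^16 = 65536, 2^17 = 131072.
Minimum N = 17.

17 bits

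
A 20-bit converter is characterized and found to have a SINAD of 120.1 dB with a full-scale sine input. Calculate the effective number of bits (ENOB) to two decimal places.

ENOB = (SINAD − 1.76) / 6.02 = (120.1 − 1.76)/6.02 = 19.658.

19.66 bits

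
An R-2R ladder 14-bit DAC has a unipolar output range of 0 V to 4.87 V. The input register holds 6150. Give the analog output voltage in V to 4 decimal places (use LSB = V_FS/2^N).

1.8280 V

LSB = 4.87 V / 2^14 = 297.24 µV.
V_out = 0 + 6150 × 0.000297241 V = 1.82803 V.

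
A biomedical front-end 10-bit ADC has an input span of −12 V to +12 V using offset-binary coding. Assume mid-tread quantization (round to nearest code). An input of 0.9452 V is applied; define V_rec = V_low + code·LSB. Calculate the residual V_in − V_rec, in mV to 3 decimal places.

7.700 mV

LSB = 24/2^10 = 23.438 mV.
Scaled input = 552.3285 LSBs, so code = 552.
V_rec = (−12) + 552·0.0234375 = 0.9375 V.
V_in − V_rec = 0.0077 V = 7.700 mV.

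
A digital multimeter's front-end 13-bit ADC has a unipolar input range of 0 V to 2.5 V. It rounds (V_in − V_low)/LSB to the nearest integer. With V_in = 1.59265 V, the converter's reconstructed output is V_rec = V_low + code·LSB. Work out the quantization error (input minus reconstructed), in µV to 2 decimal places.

Step size: 2.5 V ÷ 2^13 = 305.18 µV.
(1.59265 − 0)/0.000305176 = 5218.7955; round gives code 5219.
V_rec = 0 + 5219·0.000305176 = 1.5927124 V.
Difference: -6.24023e-05 V → -62.40 µV.

-62.40 µV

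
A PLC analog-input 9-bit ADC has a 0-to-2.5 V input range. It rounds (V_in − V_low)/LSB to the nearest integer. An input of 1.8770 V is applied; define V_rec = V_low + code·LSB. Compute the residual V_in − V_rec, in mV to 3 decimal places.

Step size: 2.5 V ÷ 2^9 = 4.883 mV.
Scaled input = 384.4096 LSBs, so code = 384.
Reconstructed: 1.875 V.
Error = 1.8770 − 1.875 = 0.002 V = 2.000 mV.

2.000 mV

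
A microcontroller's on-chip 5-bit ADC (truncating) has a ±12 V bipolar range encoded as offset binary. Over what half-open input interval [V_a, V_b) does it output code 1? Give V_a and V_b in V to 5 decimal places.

LSB = 24/2^5 = 0.7500 V.
V_a = V_low + 1·LSB = -11.25 V; V_b = V_low + 2·LSB = -10.5 V.

[-11.25000 V, -10.50000 V)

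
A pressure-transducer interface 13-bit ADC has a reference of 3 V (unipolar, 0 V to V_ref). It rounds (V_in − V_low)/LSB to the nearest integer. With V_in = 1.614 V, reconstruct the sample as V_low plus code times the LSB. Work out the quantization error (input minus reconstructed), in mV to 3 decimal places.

LSB = 3/2^13 = 366.21 µV.
(V_in − V_low)/LSB = (1.614 − 0)/0.000366211 = 4407.2960 → code 4407 (round).
Reconstructed: 1.6138916 V.
V_in − V_rec = 0.000108398 V = 0.108 mV.

0.108 mV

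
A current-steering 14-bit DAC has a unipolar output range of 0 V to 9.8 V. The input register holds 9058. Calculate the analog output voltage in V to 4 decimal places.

LSB = 9.8 V / 2^14 = 0.598 mV.
V_out = 0 + 9058 × 0.000598145 V = 5.41799 V.

5.4180 V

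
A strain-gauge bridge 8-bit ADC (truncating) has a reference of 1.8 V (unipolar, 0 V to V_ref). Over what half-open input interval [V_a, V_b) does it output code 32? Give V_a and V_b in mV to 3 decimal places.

[225.000 mV, 232.031 mV)

LSB = 1.8/2^8 = 7.031 mV.
V_a = V_low + 32·LSB = 0.225 V; V_b = V_low + 33·LSB = 0.232031 V.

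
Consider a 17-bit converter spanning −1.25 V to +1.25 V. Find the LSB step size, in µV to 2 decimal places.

19.07 µV

Full-scale span = 2.5 V.
LSB = 2.5 / 2^17 = 2.5 / 131072 = 1.90735e-05 V = 19.07 µV.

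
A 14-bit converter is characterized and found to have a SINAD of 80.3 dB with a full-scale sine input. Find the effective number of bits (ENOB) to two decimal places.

ENOB = (SINAD − 1.76) / 6.02 = (80.3 − 1.76)/6.02 = 13.047.

13.05 bits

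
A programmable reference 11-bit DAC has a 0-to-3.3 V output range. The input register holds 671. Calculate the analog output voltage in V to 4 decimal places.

1.0812 V

LSB = 3.3 V / 2^11 = 1.611 mV.
V_out = 0 + 671 × 0.00161133 V = 1.0812 V.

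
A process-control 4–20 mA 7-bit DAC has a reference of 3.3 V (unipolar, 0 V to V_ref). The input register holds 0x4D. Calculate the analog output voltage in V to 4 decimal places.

LSB = 3.3 V / 2^7 = 25.781 mV.
Code 0x4D = 77 decimal.
V_out = 0 + 77 × 0.0257812 V = 1.98516 V.

1.9852 V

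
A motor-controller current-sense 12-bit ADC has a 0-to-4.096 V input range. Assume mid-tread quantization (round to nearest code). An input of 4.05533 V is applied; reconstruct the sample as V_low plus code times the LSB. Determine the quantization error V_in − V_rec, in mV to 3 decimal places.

One LSB is 4.096 V / 4096 = 1.000 mV.
(V_in − V_low)/LSB = (4.05533 − 0)/0.001 = 4055.3300 → code 4055 (round).
V_rec = 0 + 4055·0.001 = 4.055 V.
V_in − V_rec = 0.00033 V = 0.330 mV.

0.330 mV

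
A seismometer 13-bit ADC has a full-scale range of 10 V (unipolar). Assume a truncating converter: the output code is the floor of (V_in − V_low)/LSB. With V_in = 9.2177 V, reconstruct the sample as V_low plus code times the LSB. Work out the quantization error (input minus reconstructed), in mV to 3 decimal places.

LSB = 10/2^13 = 1.221 mV.
(V_in − V_low)/LSB = (9.2177 − 0)/0.0012207 = 7551.1398 → code 7551 (floor).
Code 7551 maps back to 0 + 7551×0.0012207 V = 9.2175293 V.
Error = 9.2177 − 9.2175293 = 0.000170703 V = 0.171 mV.

0.171 mV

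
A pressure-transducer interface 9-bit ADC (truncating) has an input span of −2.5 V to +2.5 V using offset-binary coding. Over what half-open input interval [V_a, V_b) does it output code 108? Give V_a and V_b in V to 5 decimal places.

LSB = 5/2^9 = 9.766 mV.
V_a = V_low + 108·LSB = -1.44531 V; V_b = V_low + 109·LSB = -1.43555 V.

[-1.44531 V, -1.43555 V)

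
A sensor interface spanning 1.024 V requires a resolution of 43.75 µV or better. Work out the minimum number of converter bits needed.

15 bits

Number of steps required ≥ 1.024 V / 43.75 µV = 23405.71.
Need 2^N ≥ 23405.71; 2^14 = 16384, 2^15 = 32768.
Minimum N = 15.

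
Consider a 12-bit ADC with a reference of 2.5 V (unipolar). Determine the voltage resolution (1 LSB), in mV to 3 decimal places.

Full-scale span = 2.5 V.
LSB = 2.5 / 2^12 = 2.5 / 4096 = 0.000610352 V = 0.610 mV.

0.610 mV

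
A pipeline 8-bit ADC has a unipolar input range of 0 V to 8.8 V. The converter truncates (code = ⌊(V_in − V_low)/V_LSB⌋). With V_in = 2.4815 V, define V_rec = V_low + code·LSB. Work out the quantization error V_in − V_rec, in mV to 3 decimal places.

6.500 mV

Step size: 8.8 V ÷ 2^8 = 34.375 mV.
(2.4815 − 0)/0.034375 = 72.1891; ⌊·⌋ gives code 72.
Code 72 maps back to 0 + 72×0.034375 V = 2.475 V.
Error = 2.4815 − 2.475 = 0.0065 V = 6.500 mV.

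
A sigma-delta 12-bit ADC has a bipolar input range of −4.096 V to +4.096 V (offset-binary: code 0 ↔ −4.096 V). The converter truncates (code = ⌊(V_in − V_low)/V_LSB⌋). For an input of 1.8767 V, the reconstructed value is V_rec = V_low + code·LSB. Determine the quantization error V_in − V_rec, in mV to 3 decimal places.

0.700 mV

LSB = 8.192/2^12 = 2.000 mV.
Scaled input = 2986.3500 LSBs, so code = 2986.
V_rec = (−4.096) + 2986·0.002 = 1.876 V.
Difference: 0.0007 V → 0.700 mV.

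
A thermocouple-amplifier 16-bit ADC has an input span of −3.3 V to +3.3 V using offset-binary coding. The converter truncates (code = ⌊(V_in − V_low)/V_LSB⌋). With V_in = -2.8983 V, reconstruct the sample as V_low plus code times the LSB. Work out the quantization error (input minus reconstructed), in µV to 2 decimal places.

One LSB is 6.6 V / 65536 = 100.71 µV.
(V_in − V_low)/LSB = (-2.8983 − (−3.3))/0.000100708 = 3988.7593 → code 3988 (floor).
Code 3988 maps back to (−3.3) + 3988×0.000100708 V = -2.8983765 V.
Error = -2.8983 − (−2.8983765) = 7.64648e-05 V = 76.46 µV.

76.46 µV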